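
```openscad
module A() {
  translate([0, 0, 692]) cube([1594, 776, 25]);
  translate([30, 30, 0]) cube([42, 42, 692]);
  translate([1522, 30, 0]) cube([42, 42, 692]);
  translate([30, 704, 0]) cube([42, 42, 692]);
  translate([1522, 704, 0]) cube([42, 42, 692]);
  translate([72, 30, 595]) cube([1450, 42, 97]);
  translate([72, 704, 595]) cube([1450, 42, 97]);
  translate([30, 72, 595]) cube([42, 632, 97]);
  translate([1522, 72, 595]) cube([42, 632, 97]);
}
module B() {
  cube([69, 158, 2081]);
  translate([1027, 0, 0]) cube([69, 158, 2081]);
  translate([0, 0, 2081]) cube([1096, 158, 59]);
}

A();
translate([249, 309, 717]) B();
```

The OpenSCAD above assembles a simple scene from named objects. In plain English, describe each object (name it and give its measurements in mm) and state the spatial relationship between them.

A is a table with a 1594×776 mm rectangular top, 25 mm thick, top surface at z = 717 mm, supported by four 42×42 mm square legs, each inset 30 mm from the nearest pair of top edges, running from the floor. Four apron rails, 42 mm thick and 97 mm tall, run between adjacent legs with their top edges flush with the underside of the top and their outer faces flush with the legs' outer faces.

B is a rectangular door frame: two vertical jambs of 69×158 mm section, 2081 mm tall, with a clear opening 958 mm wide between their inner faces. A header 59 mm tall and 158 mm deep lies on top of the jambs and spans the full outside width.

The door frame is on top of the table, centred.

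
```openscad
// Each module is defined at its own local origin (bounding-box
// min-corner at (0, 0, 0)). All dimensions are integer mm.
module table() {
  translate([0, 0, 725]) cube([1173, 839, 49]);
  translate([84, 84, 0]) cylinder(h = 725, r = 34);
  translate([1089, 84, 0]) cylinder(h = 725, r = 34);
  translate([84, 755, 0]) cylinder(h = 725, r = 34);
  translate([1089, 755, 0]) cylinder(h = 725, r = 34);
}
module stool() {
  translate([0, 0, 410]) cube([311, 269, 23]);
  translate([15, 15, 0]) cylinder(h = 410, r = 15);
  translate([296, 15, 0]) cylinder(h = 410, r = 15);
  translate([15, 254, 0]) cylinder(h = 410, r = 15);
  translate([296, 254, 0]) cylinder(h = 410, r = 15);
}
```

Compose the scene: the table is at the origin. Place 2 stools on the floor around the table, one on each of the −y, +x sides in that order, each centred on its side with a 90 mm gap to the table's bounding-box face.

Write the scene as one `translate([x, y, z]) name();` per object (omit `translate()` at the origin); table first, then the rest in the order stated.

table();
translate([431, -359, 0]) stool();
translate([1263, 285, 0]) stool();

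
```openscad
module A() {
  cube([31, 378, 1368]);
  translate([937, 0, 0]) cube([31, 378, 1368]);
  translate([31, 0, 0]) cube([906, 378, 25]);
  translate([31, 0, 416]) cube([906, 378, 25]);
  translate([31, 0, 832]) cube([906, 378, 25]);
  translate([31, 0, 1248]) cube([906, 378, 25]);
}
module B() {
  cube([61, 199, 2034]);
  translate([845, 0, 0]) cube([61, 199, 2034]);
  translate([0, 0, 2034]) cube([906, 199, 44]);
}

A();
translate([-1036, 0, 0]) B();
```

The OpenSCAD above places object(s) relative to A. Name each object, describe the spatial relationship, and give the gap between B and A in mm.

A is a bookshelf. B is a door frame. The door frame is on the floor beside the bookshelf on its −x side. The gap between the door frame and the bookshelf is 130 mm.

The door frame's nearest face is 130 mm from the bookshelf's −x face.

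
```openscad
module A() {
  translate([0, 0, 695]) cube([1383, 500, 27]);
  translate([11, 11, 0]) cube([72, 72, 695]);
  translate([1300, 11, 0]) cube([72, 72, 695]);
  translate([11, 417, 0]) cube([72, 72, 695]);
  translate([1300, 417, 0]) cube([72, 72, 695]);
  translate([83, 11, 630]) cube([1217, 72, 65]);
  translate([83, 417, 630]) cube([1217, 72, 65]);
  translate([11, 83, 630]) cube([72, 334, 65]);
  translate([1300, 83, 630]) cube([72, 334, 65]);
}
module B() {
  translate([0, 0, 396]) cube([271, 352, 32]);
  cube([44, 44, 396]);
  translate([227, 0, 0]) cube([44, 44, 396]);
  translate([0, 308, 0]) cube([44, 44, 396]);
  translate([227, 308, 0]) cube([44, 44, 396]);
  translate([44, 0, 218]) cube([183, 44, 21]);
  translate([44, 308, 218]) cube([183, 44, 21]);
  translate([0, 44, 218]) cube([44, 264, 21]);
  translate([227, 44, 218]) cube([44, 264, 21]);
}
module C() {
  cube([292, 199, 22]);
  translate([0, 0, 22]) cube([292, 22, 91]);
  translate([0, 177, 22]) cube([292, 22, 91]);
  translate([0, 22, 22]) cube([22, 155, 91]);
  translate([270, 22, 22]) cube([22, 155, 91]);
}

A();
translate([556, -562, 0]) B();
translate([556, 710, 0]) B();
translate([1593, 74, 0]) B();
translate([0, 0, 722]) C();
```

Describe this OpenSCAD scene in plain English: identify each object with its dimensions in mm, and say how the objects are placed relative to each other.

A is a table: top 1383 mm (x) × 500 mm (y), 27 mm thick, upper face at z = 722 mm, on four 72×72 mm square legs, each inset 11 mm from the nearest pair of top edges, running from z = 0 to the bottom of the top. Four apron rails, 72 mm thick and 65 mm tall, run between adjacent legs with their top edges flush with the underside of the top and their outer faces flush with the legs' outer faces.

B is a four-legged stool. The seat is 271×352 mm, 32 mm thick, top at z = 428 mm. It stands on four square legs, each 44×44 mm in cross-section, from z = 0 to the seat underside, each flush with a corner of the seat. Four stretchers, 44 mm wide and 21 mm tall, connect adjacent legs with their undersides at z = 218 mm, each running between the inner faces of the legs it joins and aligned with the legs' outer faces on the other axis.

C is an open storage box with external size 292×199×113 mm and wall thickness 22 mm (the base is also 22 mm thick). The base covers the whole footprint; the four walls stand on the base, with the y-facing walls full-width and the x-facing walls fitting between their inner faces.

Three stools sit around the table at the −y, +y, +x sides. The open box is on top of the table.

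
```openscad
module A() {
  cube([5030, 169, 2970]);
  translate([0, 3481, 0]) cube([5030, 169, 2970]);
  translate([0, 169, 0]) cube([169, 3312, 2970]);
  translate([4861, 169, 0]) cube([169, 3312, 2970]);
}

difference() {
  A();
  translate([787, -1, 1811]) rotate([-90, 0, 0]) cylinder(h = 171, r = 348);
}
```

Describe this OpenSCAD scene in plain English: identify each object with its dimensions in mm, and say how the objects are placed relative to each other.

A is the wall frame of a small rectangular building: four walls, each 2970 mm tall and 169 mm thick, enclosing a footprint 5030 mm (x) by 3650 mm (y) outside-to-outside, with no floor or roof. The front and back walls (the −y and +y sides) span the full width; the two side walls fit between them.

The house frame has a circular hole of radius 348 mm through its front wall, centred at (x = 787, z = 1811).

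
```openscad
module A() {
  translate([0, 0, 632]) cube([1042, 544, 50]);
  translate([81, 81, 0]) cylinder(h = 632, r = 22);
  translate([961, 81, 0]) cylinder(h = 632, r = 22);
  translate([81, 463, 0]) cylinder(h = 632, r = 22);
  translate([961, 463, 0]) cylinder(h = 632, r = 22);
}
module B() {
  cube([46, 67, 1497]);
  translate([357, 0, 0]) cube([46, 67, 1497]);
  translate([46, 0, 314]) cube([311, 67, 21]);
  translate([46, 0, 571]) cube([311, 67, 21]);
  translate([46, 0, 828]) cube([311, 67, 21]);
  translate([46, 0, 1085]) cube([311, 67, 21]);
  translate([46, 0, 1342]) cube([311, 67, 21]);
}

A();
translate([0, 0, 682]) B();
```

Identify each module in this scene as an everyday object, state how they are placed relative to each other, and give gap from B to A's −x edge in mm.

A is a table. B is a ladder. The ladder is on top of the table. The gap from the ladder to the table's −x edge is 0 mm.

The ladder's min-x is at 0; the table's min-x is 0; gap = 0 mm.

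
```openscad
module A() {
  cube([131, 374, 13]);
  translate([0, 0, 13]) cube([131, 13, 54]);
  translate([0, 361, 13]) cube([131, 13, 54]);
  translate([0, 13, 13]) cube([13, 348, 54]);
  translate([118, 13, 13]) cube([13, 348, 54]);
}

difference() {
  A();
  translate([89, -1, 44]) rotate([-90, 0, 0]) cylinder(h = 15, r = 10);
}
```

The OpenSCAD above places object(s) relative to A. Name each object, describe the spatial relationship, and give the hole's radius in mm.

A is an open box. The open box has a circular hole through its front wall. The hole's radius is 10 mm.

The subtracted cylinder has r = 10 mm.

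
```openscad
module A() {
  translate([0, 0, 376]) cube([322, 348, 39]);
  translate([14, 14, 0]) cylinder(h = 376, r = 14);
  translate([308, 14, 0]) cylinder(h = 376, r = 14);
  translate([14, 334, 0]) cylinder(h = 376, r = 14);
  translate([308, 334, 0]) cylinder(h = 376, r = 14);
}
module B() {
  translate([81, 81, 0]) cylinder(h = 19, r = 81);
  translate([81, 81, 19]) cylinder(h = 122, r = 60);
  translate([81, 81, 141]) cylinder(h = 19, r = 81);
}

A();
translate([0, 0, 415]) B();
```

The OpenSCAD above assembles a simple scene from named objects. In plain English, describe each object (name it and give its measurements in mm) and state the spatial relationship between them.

A is a four-legged stool. The seat is a 322×348×39 mm slab whose top surface is at z = 415 mm; four round legs, each 28 mm in diameter, run from the floor (z = 0) to the underside of the seat, each leg's axis is inset half a diameter from the nearest pair of seat edges (so the leg's bounding box is flush with the corner).

B is a spool: two coaxial disc flanges of radius 81 mm and thickness 19 mm, joined by a core cylinder of radius 60 mm and height 122 mm. The lower flange rests on z = 0 and the three cylinders share a vertical axis.

The spool is on top of the stool.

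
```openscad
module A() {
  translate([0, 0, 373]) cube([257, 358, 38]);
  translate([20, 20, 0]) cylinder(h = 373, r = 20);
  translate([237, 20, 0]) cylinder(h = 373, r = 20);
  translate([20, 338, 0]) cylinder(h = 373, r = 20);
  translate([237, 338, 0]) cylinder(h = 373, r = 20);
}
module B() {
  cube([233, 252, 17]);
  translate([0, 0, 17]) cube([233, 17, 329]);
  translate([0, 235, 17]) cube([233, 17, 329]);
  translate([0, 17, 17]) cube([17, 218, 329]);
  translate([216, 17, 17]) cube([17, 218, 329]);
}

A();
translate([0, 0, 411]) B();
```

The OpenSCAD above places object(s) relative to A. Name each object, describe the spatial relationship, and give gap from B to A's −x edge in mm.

A is a stool. B is an open box. The open box is on top of the stool. The gap from the open box to the stool's −x edge is 0 mm.

The open box's min-x is at 0; the stool's min-x is 0; gap = 0 mm.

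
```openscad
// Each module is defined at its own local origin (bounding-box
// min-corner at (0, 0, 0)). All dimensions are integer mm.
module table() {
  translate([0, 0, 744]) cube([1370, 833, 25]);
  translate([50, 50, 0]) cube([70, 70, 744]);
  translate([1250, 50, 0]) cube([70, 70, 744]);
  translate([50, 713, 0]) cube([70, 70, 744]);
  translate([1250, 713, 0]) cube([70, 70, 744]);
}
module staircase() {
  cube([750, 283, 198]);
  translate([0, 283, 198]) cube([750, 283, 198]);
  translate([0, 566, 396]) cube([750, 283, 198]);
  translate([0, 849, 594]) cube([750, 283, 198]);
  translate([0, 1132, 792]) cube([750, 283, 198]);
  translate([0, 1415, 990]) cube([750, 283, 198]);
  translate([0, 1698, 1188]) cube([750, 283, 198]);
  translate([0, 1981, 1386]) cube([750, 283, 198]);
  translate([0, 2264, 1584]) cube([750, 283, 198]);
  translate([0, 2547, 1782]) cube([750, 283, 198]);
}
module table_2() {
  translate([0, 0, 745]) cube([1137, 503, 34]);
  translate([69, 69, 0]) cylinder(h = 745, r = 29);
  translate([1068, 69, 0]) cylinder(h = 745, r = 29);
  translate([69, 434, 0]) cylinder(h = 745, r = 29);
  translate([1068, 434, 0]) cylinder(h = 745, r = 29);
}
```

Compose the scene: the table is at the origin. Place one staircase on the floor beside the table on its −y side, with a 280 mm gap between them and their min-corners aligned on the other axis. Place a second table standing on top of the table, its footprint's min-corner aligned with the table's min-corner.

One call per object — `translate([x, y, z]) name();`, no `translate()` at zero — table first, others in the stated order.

table();
translate([0, -3110, 0]) staircase();
translate([0, 0, 769]) table_2();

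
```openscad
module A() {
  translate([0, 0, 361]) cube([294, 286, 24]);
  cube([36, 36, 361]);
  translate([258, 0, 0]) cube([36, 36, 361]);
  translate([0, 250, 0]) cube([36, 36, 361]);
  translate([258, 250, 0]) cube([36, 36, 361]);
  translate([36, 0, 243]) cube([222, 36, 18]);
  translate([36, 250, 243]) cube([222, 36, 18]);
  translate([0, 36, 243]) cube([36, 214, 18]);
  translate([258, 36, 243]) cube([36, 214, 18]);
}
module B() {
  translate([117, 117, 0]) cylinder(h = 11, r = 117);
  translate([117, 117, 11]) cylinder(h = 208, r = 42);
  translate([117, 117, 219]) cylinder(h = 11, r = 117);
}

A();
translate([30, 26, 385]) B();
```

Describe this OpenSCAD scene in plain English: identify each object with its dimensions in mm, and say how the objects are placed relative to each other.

A is a four-legged stool. The seat is a 294×286×24 mm slab whose top surface is at z = 385 mm; four square legs, each 36×36 mm in cross-section, run from the floor (z = 0) to the underside of the seat, each flush with a corner of the seat. Four stretchers, 36 mm wide and 18 mm tall, connect adjacent legs with their undersides at z = 243 mm, each running between the inner faces of the legs it joins and aligned with the legs' outer faces on the other axis.

B is a spool: two coaxial disc flanges of radius 117 mm and thickness 11 mm, joined by a core cylinder of radius 42 mm and height 208 mm. The lower flange rests on z = 0 and the three cylinders share a vertical axis.

The spool is on top of the stool, centred.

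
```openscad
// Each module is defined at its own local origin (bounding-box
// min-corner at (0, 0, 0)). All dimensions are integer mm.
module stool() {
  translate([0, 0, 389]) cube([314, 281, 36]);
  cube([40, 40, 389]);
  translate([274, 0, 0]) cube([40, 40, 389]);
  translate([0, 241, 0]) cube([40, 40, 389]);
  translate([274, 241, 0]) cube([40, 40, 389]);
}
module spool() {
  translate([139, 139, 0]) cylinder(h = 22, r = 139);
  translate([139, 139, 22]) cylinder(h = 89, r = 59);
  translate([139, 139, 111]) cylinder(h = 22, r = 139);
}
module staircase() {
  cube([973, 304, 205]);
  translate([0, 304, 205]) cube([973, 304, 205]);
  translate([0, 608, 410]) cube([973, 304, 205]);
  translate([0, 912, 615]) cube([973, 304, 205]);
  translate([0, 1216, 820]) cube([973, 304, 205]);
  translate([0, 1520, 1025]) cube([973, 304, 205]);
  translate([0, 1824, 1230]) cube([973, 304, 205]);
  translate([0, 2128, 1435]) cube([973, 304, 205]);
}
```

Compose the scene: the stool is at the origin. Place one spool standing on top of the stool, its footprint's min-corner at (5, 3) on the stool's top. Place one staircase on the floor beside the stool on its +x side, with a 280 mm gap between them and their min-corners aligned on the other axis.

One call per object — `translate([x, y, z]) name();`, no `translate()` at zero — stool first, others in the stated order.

stool();
translate([5, 3, 425]) spool();
translate([594, 0, 0]) staircase();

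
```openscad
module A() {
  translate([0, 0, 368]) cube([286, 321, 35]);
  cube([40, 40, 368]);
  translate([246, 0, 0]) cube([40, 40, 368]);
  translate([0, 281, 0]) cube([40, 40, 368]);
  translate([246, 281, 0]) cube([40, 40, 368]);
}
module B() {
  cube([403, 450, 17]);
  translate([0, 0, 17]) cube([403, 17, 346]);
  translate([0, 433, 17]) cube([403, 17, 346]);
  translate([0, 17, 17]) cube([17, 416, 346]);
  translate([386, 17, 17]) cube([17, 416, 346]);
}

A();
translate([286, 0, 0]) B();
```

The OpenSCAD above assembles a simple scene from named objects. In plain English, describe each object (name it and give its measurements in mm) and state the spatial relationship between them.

A is a simple wooden stool: a rectangular seat 286 mm (x) by 321 mm (y), 35 mm thick, top face at z = 403 mm, on four square legs, each 40×40 mm in cross-section. The legs rest on z = 0, each flush with a corner of the seat.

B is an open storage box with external size 403×450×363 mm and wall thickness 17 mm (the base is also 17 mm thick). The base covers the whole footprint; the four walls stand on the base, with the y-facing walls full-width and the x-facing walls fitting between their inner faces.

The open box is against the stool's +x side, with their −y faces flush.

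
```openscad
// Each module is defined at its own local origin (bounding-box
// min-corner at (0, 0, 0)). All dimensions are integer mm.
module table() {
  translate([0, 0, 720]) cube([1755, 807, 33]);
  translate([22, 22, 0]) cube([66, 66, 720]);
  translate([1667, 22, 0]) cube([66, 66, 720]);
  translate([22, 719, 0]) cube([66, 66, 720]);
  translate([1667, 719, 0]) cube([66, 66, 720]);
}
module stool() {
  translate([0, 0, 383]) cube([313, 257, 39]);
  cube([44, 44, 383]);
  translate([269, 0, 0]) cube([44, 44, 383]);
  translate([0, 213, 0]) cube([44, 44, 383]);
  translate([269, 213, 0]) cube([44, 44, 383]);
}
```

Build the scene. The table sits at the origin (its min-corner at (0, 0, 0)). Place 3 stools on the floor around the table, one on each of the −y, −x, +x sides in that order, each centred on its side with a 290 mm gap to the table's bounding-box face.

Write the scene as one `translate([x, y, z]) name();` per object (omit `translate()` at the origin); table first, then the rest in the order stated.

table();
translate([721, -547, 0]) stool();
translate([-603, 275, 0]) stool();
translate([2045, 275, 0]) stool();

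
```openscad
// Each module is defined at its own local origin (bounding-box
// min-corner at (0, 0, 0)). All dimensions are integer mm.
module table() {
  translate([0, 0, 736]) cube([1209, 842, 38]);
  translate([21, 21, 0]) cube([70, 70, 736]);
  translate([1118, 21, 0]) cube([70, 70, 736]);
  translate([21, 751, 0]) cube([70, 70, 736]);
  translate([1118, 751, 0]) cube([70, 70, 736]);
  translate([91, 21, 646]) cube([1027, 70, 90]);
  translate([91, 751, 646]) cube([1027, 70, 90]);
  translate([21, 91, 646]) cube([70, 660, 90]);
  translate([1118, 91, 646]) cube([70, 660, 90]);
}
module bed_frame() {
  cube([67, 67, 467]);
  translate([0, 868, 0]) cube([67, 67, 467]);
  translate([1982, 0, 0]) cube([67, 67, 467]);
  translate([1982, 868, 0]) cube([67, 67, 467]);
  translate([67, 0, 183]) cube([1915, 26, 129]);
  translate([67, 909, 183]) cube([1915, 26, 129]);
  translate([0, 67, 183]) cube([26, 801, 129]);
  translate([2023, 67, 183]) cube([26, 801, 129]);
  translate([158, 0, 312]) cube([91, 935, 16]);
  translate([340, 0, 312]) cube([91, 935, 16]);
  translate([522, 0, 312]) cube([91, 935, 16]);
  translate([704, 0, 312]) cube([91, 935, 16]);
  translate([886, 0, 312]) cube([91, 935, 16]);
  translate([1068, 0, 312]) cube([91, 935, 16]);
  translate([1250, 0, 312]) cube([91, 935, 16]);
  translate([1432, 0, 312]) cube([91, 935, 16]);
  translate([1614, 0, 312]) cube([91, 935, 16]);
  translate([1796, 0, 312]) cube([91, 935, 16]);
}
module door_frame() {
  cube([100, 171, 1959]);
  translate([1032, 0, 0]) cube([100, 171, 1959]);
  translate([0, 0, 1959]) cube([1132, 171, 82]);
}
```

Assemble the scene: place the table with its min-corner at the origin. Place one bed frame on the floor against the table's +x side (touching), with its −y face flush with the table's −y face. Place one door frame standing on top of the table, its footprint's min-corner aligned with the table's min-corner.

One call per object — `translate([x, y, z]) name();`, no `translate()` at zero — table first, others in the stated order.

table();
translate([1209, 0, 0]) bed_frame();
translate([0, 0, 774]) door_frame();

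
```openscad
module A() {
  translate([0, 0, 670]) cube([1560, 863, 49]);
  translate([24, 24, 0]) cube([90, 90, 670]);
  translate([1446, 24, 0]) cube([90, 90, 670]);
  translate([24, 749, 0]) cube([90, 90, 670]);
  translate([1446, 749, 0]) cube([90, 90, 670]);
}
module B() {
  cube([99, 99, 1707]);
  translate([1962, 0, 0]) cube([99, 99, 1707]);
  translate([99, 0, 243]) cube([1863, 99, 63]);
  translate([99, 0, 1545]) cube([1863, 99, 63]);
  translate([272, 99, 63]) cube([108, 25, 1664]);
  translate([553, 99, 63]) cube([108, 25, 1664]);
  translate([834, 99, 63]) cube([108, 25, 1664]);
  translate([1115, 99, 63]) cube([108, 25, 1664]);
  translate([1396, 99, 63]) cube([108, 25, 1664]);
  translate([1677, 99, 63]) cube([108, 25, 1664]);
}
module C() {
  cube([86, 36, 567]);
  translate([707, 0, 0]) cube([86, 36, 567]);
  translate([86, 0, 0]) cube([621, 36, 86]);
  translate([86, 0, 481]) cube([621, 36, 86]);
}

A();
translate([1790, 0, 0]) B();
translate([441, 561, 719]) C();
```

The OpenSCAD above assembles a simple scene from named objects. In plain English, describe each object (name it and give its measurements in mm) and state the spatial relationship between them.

A is a table with a 1560×863 mm rectangular top, 49 mm thick, top surface at z = 719 mm, supported by four 90×90 mm square legs, each inset 24 mm from the nearest pair of top edges, running from the floor.

B is a fence section. Two 99×99 mm posts, 1707 mm tall, stand on the floor with a clear span of 1863 mm between their inner faces. Two horizontal rails of 99×63 mm section span the gap between the posts with their undersides at z = 243 mm and z = 1545 mm, flush with the posts' −y face. 6 pickets, each 108 mm wide, 25 mm thick and 1664 mm tall, are fixed to the +y face of the rails with their bottoms at z = 63 mm, evenly spaced across the span with equal gaps (rounded down to the nearest mm) at the −x end and between each pair — any rounding remainder accumulates at the +x end.

C is a rectangular picture frame lying in the x–z plane (depth along y). The opening is 621 mm wide (x) by 395 mm tall (z), surrounded by a border 86 mm wide on all four sides. The frame is 36 mm deep and is made of two full-height vertical stiles with two horizontal rails fitted between them.

The fence section is on the floor beside the table on its +x side. The picture frame is on top of the table.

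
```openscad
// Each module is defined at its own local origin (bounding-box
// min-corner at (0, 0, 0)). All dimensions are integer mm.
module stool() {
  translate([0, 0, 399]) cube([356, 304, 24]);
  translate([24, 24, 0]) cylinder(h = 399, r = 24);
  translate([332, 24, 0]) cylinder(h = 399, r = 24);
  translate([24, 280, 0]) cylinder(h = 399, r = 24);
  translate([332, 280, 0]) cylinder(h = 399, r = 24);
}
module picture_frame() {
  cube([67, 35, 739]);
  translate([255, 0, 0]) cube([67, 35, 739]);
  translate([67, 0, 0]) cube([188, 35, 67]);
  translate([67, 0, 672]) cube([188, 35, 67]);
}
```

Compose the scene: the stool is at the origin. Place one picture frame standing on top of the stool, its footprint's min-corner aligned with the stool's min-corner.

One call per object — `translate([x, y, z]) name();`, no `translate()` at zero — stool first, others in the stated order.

stool();
translate([0, 0, 423]) picture_frame();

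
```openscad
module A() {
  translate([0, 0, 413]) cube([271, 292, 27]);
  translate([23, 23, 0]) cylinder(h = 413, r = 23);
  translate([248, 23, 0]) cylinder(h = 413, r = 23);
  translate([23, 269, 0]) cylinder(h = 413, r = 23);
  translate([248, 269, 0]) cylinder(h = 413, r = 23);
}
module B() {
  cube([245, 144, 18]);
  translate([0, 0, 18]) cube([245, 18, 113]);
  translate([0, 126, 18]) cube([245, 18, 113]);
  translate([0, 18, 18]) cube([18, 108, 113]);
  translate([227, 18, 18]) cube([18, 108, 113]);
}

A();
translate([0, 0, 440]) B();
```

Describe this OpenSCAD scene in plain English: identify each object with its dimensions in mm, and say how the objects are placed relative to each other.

A is a four-legged stool. The seat is a 271×292×27 mm slab whose top surface is at z = 440 mm; four round legs, each 46 mm in diameter, run from the floor (z = 0) to the underside of the seat, each leg's axis is inset half a diameter from the nearest pair of seat edges (so the leg's bounding box is flush with the corner).

B is an open storage box with external size 245×144×131 mm and wall thickness 18 mm (the base is also 18 mm thick). The base covers the whole footprint; the four walls stand on the base, with the y-facing walls full-width and the x-facing walls fitting between their inner faces.

The open box is on top of the stool.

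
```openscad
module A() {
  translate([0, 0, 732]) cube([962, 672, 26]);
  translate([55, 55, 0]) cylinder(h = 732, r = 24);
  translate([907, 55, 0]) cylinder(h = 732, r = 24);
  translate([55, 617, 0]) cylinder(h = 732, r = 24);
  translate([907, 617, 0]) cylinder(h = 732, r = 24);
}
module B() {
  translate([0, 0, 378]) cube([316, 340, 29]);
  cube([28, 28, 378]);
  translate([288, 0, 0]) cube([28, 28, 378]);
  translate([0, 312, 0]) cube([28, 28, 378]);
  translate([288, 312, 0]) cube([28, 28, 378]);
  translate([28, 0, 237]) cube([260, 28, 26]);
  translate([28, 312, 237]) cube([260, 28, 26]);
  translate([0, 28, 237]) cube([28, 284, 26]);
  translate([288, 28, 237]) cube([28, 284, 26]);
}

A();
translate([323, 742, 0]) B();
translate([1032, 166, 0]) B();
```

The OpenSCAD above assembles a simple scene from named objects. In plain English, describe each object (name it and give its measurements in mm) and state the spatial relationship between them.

A is a rectangular dining table. The top is 962×672×26 mm with its upper surface at z = 758 mm. It stands on four round legs of 48 mm diameter, each leg's bounding box inset 31 mm from the nearest pair of top edges, running from the floor to the underside of the top.

B is a simple wooden stool: a rectangular seat 316 mm (x) by 340 mm (y), 29 mm thick, top face at z = 407 mm, on four square legs, each 28×28 mm in cross-section. The legs rest on z = 0, each flush with a corner of the seat. Four stretchers, 28 mm wide and 26 mm tall, connect adjacent legs with their undersides at z = 237 mm, each running between the inner faces of the legs it joins and aligned with the legs' outer faces on the other axis.

Two stools sit around the table at the +y, +x sides.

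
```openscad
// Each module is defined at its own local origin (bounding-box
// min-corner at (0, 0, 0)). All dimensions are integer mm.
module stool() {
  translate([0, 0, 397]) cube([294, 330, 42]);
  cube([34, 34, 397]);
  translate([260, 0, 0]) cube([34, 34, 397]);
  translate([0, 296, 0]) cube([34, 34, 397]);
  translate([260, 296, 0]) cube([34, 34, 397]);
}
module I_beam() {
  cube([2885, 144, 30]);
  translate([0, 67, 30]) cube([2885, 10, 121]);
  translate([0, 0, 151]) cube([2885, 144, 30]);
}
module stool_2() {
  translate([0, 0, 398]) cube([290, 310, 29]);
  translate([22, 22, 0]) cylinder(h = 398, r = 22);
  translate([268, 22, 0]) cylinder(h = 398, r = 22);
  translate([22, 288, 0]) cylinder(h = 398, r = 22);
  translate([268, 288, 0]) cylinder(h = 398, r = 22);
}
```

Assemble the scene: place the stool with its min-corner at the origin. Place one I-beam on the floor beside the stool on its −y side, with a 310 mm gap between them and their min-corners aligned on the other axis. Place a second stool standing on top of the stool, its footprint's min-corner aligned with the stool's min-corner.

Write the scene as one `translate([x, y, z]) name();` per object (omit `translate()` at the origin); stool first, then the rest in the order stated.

stool();
translate([0, -454, 0]) I_beam();
translate([0, 0, 439]) stool_2();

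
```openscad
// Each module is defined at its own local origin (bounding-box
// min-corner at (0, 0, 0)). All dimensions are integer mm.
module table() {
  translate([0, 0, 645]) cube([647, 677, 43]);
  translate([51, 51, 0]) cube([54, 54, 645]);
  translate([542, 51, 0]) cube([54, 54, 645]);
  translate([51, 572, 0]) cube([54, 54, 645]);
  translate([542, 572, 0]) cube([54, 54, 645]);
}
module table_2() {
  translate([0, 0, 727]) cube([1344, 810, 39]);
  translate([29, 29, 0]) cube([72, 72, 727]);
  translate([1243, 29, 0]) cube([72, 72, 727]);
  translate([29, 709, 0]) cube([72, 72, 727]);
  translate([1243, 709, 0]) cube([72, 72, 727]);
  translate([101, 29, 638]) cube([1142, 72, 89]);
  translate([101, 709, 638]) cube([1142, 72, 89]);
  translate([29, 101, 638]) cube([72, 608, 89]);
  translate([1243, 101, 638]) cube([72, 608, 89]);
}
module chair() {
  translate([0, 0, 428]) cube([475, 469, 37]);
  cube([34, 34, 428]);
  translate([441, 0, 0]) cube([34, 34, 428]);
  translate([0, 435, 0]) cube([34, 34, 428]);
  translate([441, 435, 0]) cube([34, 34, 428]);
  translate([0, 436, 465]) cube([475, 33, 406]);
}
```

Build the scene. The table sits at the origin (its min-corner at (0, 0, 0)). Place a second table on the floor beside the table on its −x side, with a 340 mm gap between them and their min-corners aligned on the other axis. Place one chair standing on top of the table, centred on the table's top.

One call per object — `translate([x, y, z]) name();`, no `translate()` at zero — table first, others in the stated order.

table();
translate([-1684, 0, 0]) table_2();
translate([86, 104, 688]) chair();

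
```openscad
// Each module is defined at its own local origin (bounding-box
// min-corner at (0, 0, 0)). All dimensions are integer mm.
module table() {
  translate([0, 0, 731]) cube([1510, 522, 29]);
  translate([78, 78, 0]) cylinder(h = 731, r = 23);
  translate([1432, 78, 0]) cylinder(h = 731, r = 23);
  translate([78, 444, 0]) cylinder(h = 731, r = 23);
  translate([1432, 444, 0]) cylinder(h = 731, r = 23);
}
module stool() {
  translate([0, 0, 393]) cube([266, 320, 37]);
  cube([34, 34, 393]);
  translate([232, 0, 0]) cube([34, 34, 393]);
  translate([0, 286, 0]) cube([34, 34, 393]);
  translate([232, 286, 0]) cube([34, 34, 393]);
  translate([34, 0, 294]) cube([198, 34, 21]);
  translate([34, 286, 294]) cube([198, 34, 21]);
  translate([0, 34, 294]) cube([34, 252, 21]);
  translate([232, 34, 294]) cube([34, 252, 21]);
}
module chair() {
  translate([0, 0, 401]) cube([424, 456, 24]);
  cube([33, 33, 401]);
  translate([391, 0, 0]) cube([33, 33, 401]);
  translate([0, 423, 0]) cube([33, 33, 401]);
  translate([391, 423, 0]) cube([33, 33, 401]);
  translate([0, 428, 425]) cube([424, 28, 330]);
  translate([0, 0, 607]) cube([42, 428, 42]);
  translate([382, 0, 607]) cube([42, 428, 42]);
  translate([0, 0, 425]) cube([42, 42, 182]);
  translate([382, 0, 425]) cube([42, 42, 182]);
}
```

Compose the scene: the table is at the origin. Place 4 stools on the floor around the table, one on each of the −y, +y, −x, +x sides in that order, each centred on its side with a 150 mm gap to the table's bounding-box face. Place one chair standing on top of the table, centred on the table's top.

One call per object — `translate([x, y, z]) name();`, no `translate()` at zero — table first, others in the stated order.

table();
translate([622, -470, 0]) stool();
translate([622, 672, 0]) stool();
translate([-416, 101, 0]) stool();
translate([1660, 101, 0]) stool();
translate([543, 33, 760]) chair();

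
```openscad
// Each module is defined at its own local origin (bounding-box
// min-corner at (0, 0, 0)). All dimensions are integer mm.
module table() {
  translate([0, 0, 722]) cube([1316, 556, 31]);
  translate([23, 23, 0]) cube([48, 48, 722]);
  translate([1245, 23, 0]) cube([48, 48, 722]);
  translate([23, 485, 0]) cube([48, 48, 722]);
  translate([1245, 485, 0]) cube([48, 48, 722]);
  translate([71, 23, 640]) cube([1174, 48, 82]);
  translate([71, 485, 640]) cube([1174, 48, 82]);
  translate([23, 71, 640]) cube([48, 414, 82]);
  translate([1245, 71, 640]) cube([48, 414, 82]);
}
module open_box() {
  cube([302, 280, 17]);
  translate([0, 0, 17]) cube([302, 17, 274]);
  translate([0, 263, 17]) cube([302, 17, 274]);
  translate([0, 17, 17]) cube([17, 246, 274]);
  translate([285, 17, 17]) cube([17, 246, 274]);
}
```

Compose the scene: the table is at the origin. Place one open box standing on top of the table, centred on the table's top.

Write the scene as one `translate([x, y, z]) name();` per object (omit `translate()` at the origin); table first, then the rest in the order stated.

table();
translate([507, 138, 753]) open_box();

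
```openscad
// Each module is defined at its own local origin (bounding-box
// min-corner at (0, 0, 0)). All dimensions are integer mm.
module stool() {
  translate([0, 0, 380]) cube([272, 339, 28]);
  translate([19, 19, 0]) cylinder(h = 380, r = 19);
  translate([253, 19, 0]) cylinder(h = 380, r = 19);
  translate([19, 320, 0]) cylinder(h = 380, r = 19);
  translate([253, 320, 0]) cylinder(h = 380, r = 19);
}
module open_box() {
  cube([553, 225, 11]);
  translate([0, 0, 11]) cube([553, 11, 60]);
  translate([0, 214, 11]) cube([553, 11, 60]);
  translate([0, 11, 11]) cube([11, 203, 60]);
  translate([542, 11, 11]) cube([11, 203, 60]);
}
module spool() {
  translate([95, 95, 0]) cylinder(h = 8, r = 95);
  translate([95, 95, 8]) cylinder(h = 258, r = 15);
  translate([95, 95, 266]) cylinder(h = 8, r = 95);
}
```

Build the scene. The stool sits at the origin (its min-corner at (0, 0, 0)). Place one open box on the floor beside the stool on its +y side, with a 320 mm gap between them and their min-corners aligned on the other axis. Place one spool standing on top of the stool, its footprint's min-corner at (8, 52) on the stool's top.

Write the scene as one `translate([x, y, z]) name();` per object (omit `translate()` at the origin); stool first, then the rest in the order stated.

stool();
translate([0, 659, 0]) open_box();
translate([8, 52, 408]) spool();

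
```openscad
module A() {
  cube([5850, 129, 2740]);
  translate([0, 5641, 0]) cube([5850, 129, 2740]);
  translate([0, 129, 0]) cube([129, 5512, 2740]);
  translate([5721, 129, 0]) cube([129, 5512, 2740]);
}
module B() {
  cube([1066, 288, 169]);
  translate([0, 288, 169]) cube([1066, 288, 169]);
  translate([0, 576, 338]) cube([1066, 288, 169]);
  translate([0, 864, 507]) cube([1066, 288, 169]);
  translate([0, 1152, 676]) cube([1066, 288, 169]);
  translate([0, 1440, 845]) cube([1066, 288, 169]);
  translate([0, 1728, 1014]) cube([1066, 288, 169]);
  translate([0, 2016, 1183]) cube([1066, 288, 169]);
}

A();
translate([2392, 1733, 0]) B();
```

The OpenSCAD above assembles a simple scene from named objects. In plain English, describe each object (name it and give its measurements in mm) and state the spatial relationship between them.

A is the wall frame of a small rectangular building: four walls, each 2740 mm tall and 129 mm thick, enclosing a footprint 5850 mm (x) by 5770 mm (y) outside-to-outside, with no floor or roof. The front and back walls (the −y and +y sides) span the full width; the two side walls fit between them.

B is a straight staircase of 8 solid steps. Each step is 1066 mm wide (x), 288 mm deep (y, the going) and 169 mm tall (the rise). The first step rests on the floor; each subsequent step sits one going further in +y and one rise higher in +z, directly behind and above the previous step with no overlap.

The staircase sits inside the house frame, centred.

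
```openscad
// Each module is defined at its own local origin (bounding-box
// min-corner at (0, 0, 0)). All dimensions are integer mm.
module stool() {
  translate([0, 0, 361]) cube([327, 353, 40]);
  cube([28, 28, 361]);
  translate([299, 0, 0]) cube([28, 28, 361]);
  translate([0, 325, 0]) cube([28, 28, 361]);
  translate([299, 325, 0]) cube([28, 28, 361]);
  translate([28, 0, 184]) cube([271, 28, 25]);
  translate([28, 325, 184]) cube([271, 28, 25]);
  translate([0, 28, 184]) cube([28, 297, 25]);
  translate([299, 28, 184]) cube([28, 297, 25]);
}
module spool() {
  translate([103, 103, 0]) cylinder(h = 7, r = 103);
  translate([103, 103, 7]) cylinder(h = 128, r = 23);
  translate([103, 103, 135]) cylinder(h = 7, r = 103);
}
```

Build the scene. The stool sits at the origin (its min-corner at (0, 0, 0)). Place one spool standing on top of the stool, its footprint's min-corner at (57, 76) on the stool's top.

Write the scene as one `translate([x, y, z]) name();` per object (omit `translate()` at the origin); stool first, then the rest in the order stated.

stool();
translate([57, 76, 401]) spool();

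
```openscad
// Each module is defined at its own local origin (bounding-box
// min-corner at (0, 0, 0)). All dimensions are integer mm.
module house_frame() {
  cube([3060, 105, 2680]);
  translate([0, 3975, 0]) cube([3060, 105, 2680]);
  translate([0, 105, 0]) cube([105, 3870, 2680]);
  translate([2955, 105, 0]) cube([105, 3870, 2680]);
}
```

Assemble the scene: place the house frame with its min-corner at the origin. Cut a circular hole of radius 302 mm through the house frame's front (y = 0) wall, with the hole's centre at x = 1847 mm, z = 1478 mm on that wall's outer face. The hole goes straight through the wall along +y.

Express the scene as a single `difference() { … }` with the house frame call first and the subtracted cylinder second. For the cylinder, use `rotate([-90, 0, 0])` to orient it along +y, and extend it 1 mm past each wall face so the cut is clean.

difference() {
  house_frame();
  translate([1847, -1, 1478]) rotate([-90, 0, 0]) cylinder(h = 107, r = 302);
}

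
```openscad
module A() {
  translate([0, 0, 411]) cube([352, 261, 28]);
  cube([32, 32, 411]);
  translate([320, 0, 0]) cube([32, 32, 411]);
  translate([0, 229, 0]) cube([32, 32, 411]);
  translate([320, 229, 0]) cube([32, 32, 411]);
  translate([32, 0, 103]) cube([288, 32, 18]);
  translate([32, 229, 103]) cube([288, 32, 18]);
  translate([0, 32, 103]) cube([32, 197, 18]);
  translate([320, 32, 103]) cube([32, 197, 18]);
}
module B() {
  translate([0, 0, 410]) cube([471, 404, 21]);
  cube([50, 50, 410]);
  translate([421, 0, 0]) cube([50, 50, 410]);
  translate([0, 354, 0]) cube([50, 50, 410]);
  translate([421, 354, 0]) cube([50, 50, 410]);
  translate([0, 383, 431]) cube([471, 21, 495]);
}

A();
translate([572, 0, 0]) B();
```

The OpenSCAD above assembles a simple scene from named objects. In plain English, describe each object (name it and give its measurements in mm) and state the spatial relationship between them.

A is a simple wooden stool: a rectangular seat 352 mm (x) by 261 mm (y), 28 mm thick, top face at z = 439 mm, on four square legs, each 32×32 mm in cross-section. The legs rest on z = 0, each flush with a corner of the seat. Four stretchers, 32 mm wide and 18 mm tall, connect adjacent legs with their undersides at z = 103 mm, each running between the inner faces of the legs it joins and aligned with the legs' outer faces on the other axis.

B is a chair. The seat is a 471×404×21 mm slab with its top at z = 431 mm, on four 50×50 mm corner legs (flush with the seat edges, standing on z = 0). A flat backrest 21 mm thick, 495 mm tall, spans the full seat width and rises from the seat top along its +y edge, rear face flush with the rear of the seat.

The chair is on the floor beside the stool on its +x side.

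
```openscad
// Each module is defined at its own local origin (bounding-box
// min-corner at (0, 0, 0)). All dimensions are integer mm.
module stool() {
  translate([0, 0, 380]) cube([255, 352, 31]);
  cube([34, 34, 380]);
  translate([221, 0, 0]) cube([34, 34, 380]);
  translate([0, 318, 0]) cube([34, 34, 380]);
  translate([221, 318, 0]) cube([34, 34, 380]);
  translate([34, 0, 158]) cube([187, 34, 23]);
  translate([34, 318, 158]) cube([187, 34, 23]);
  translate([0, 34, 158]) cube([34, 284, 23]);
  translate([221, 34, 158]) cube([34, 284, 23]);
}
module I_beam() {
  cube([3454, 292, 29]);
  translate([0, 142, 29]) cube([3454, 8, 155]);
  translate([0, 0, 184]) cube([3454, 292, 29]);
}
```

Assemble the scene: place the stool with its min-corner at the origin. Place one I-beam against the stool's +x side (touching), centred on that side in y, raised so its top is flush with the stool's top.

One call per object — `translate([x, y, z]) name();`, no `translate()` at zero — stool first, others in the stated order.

stool();
translate([255, 30, 198]) I_beam();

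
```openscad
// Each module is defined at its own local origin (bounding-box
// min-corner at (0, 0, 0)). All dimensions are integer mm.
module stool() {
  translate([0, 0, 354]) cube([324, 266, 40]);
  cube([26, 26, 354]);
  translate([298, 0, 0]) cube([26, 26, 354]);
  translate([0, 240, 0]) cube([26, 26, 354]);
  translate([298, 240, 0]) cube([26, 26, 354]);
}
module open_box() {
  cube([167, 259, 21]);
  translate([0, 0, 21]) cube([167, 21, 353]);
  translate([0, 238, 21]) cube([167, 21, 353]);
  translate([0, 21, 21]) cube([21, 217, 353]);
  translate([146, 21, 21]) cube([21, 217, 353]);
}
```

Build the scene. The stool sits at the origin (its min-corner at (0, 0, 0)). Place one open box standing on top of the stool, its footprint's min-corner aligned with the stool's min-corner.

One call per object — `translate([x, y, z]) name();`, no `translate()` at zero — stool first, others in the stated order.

stool();
translate([0, 0, 394]) open_box();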